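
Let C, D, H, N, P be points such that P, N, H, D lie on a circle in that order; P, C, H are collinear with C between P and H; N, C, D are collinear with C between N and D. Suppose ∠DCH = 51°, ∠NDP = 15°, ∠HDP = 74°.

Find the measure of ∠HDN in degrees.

1. ∠DCP = 129°  [linear pair at C on PH]
2. ∠DPH = 36°  [△PCD]
3. ∠DHP = 70°  [△PHD]
4. ∠HDN = 59°  [△HCD]

∠HDN = 59°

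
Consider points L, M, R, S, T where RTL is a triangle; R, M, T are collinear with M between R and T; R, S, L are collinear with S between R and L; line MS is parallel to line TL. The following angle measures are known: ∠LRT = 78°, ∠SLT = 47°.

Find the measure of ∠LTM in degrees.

∠LTM = 55°

1. ∠RLT = 47°  [S on ray LR]
2. ∠LTR = 55°  [△RTL]
3. ∠LTM = 55°  [M on ray TR]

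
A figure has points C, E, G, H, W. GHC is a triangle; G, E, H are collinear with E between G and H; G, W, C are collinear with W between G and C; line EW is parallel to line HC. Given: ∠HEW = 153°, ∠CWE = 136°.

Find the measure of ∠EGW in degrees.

1. ∠GEW = 27°  [linear pair at E on GH]
2. ∠EWG = 44°  [linear pair at W on GC]
3. ∠EGW = 109°  [△GEW]

∠EGW = 109°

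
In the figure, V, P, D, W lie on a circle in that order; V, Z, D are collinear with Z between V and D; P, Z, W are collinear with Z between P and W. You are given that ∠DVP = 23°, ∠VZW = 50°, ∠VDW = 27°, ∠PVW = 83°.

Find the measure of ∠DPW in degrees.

1. ∠DWP = 23°  [same arc PD]
2. ∠PDW = 97°  [cyclic VPDW, opposite ∠V+∠D]
3. ∠DPW = 60°  [△PDW]

∠DPW = 60°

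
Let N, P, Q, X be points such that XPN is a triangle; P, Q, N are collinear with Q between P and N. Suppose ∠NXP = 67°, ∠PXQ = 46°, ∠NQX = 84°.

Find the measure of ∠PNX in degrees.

1. ∠PQX = 96°  [linear pair at Q on PN]
2. ∠QPX = 38°  [△XPQ]
3. ∠NPX = 38°  [Q on ray PN]
4. ∠PNX = 75°  [△XPN]

∠PNX = 75°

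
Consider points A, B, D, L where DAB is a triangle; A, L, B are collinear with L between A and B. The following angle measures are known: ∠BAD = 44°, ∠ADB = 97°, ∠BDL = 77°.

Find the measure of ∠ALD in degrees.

∠ALD = 116°

1. ∠ABD = 39°  [△DAB]
2. ∠DBL = 39°  [L on ray BA]
3. ∠BLD = 64°  [△DLB]
4. ∠ALD = 116°  [linear pair at L on AB]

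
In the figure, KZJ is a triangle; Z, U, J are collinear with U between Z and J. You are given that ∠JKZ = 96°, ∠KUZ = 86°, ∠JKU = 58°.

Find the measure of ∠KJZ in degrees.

∠KJZ = 28°

1. ∠JUK = 94°  [linear pair at U on ZJ]
2. ∠KJU = 28°  [△KUJ]
3. ∠KJZ = 28°  [U on ray JZ]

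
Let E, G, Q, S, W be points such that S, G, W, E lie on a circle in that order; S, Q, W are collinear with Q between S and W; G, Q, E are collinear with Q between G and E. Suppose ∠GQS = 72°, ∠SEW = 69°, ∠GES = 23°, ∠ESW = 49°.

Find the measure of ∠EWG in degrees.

∠EWG = 85°

1. ∠EQW = 72°  [vertical angles at Q]
2. ∠EWS = 62°  [△SWE]
3. ∠EGW = 49°  [same arc WE]
4. ∠GEW = 46°  [△WQE]
5. ∠EWG = 85°  [△GWE]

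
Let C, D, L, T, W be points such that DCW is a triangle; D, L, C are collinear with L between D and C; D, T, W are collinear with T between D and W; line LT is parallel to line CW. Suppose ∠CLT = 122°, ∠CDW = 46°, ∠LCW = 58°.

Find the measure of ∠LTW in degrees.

∠LTW = 104°

1. ∠DLT = 58°  [linear pair at L on DC]
2. ∠LDT = 46°  [L on DC, T on DW]
3. ∠DTL = 76°  [△DLT]
4. ∠LTW = 104°  [linear pair at T on DW]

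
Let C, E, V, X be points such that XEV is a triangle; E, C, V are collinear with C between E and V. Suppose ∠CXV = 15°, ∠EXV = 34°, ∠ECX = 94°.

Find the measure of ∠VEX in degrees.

1. ∠VCX = 86°  [linear pair at C on EV]
2. ∠CVX = 79°  [△XCV]
3. ∠EVX = 79°  [C on ray VE]
4. ∠VEX = 67°  [△XEV]

∠VEX = 67°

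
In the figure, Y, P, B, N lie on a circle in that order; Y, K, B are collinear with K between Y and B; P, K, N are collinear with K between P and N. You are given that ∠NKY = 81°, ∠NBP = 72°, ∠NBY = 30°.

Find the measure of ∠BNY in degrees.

∠BNY = 93°

1. ∠NYP = 108°  [cyclic YPBN, opposite ∠Y+∠B]
2. ∠NPY = 30°  [same arc YN]
3. ∠PNY = 42°  [△YPN]
4. ∠BYN = 57°  [△YKN]
5. ∠BNY = 93°  [△YBN]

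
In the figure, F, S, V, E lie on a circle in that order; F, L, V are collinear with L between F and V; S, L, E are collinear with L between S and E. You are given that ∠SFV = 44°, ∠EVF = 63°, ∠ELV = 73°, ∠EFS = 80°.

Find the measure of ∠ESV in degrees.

∠ESV = 36°

1. ∠SEV = 44°  [same arc SV]
2. ∠EVS = 100°  [cyclic FSVE, opposite ∠F+∠V]
3. ∠ESV = 36°  [△SVE]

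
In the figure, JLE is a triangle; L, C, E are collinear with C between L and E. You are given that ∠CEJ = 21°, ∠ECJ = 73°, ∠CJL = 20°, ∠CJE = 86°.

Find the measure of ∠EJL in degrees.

1. ∠JEL = 21°  [C on ray EL]
2. ∠JCL = 107°  [linear pair at C on LE]
3. ∠CLJ = 53°  [△JLC]
4. ∠ELJ = 53°  [C on ray LE]
5. ∠EJL = 106°  [△JLE]

∠EJL = 106°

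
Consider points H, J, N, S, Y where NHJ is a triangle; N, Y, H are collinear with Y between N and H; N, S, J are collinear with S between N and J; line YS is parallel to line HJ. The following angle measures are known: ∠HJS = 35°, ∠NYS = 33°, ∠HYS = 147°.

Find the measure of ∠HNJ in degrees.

1. ∠HJN = 35°  [S on ray JN]
2. ∠JHN = 33°  [YS∥HJ, corresponding at Y]
3. ∠HNJ = 112°  [△NHJ]

∠HNJ = 112°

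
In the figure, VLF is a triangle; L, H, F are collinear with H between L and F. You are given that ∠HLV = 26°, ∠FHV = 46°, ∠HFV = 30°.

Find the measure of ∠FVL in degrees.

∠FVL = 124°

1. ∠FLV = 26°  [H on ray LF]
2. ∠LFV = 30°  [H on ray FL]
3. ∠FVL = 124°  [△VLF]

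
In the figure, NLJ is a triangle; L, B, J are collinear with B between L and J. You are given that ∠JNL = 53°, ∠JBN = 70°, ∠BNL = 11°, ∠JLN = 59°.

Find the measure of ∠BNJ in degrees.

1. ∠LJN = 68°  [△NLJ]
2. ∠BJN = 68°  [B on ray JL]
3. ∠BNJ = 42°  [△NBJ]

∠BNJ = 42°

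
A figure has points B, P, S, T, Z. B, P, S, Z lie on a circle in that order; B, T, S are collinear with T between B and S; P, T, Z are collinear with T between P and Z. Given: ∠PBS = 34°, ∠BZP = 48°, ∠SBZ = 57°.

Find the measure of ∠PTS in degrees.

∠PTS = 75°

1. ∠BSP = 48°  [same arc BP]
2. ∠SPZ = 57°  [same arc SZ]
3. ∠PTS = 75°  [△PTS]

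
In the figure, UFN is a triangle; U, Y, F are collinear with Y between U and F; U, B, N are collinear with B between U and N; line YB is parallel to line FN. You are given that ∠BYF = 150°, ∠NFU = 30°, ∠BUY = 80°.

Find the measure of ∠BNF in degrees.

∠BNF = 70°

1. ∠BYU = 30°  [linear pair at Y on UF]
2. ∠UBY = 70°  [△UYB]
3. ∠NBY = 110°  [linear pair at B on UN]
4. ∠BNF = 70°  [YB∥FN, co-interior at N–B]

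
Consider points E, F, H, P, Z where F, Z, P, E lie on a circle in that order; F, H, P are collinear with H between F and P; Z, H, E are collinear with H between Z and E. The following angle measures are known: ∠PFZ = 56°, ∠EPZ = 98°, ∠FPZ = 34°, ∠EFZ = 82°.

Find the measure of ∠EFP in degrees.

1. ∠PEZ = 56°  [same arc ZP]
2. ∠EZP = 26°  [△ZPE]
3. ∠EFP = 26°  [same arc PE]

∠EFP = 26°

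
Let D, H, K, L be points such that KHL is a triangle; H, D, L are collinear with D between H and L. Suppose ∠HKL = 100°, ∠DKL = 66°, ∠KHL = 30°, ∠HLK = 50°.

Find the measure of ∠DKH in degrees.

1. ∠DHK = 30°  [D on ray HL]
2. ∠DLK = 50°  [D on ray LH]
3. ∠KDL = 64°  [△KDL]
4. ∠HDK = 116°  [linear pair at D on HL]
5. ∠DKH = 34°  [△KHD]

∠DKH = 34°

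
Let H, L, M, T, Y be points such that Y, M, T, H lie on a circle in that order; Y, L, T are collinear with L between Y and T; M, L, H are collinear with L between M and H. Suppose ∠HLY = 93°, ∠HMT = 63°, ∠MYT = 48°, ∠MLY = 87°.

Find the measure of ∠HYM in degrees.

1. ∠HYT = 63°  [same arc TH]
2. ∠HMY = 45°  [△YLM]
3. ∠MHY = 24°  [△YLH]
4. ∠HYM = 111°  [△YMH]

∠HYM = 111°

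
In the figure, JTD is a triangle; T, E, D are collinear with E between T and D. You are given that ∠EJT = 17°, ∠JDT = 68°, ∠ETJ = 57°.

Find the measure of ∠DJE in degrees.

∠DJE = 38°

1. ∠JET = 106°  [△JTE]
2. ∠EDJ = 68°  [E on ray DT]
3. ∠DEJ = 74°  [linear pair at E on TD]
4. ∠DJE = 38°  [△JED]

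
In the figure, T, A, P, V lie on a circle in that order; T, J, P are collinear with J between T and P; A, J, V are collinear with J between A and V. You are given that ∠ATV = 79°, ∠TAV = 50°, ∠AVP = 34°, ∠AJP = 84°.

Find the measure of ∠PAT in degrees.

1. ∠APV = 101°  [cyclic TAPV, opposite ∠T+∠P]
2. ∠ATP = 34°  [same arc AP]
3. ∠PAV = 45°  [△APV]
4. ∠APT = 51°  [△AJP]
5. ∠PAT = 95°  [△TAP]

∠PAT = 95°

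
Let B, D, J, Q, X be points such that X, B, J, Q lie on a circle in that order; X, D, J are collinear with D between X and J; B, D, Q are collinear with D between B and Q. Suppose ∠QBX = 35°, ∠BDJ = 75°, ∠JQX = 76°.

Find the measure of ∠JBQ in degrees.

1. ∠QJX = 35°  [same arc XQ]
2. ∠JXQ = 69°  [△XJQ]
3. ∠JBQ = 69°  [same arc JQ]

∠JBQ = 69°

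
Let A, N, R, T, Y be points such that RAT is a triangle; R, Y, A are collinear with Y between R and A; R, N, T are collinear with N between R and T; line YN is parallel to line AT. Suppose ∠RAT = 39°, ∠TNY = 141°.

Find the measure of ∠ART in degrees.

∠ART = 102°

1. ∠NYR = 39°  [YN∥AT, corresponding at Y]
2. ∠RNY = 39°  [linear pair at N on RT]
3. ∠NRY = 102°  [△RYN]
4. ∠ART = 102°  [Y on RA, N on RT]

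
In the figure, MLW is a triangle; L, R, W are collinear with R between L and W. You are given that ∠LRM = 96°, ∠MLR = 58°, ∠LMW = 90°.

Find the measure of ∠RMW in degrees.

∠RMW = 64°

1. ∠MRW = 84°  [linear pair at R on LW]
2. ∠MLW = 58°  [R on ray LW]
3. ∠LWM = 32°  [△MLW]
4. ∠MWR = 32°  [R on ray WL]
5. ∠RMW = 64°  [△MRW]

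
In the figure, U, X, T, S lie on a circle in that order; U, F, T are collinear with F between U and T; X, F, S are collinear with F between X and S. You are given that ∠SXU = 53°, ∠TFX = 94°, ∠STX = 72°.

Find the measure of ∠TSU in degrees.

∠TSU = 60°

1. ∠STU = 53°  [same arc US]
2. ∠SFU = 94°  [vertical angles at F]
3. ∠SUX = 108°  [cyclic UXTS, opposite ∠U+∠T]
4. ∠USX = 19°  [△UXS]
5. ∠SUT = 67°  [△UFS]
6. ∠TSU = 60°  [△UTS]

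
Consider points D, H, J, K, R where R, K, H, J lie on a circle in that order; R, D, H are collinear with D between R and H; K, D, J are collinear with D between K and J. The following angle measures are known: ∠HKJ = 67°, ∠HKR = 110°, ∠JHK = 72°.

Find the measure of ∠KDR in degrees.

∠KDR = 96°

1. ∠HRJ = 67°  [same arc HJ]
2. ∠HJK = 41°  [△KHJ]
3. ∠HJR = 70°  [cyclic RKHJ, opposite ∠K+∠J]
4. ∠JHR = 43°  [△RHJ]
5. ∠HRK = 41°  [same arc KH]
6. ∠JKR = 43°  [same arc RJ]
7. ∠KDR = 96°  [△RDK]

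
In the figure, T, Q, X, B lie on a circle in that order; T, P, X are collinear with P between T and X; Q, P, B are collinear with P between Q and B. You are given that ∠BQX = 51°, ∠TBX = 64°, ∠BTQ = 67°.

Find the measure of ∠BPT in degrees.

∠BPT = 81°

1. ∠BTX = 51°  [same arc XB]
2. ∠BXT = 65°  [△TXB]
3. ∠BQT = 65°  [same arc TB]
4. ∠QBT = 48°  [△TQB]
5. ∠BPT = 81°  [△TPB]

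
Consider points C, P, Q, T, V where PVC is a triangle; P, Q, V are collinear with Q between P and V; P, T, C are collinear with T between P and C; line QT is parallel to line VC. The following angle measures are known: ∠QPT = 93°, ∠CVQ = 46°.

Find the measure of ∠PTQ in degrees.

1. ∠CPV = 93°  [Q on PV, T on PC]
2. ∠CVP = 46°  [Q on ray VP]
3. ∠PCV = 41°  [△PVC]
4. ∠PTQ = 41°  [QT∥VC, corresponding at T]

∠PTQ = 41°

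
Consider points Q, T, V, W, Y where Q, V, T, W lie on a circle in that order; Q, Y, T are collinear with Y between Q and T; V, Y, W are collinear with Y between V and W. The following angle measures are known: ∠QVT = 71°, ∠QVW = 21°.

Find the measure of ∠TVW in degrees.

∠TVW = 50°

1. ∠QWT = 109°  [cyclic QVTW, opposite ∠V+∠W]
2. ∠QTW = 21°  [same arc QW]
3. ∠TQW = 50°  [△QTW]
4. ∠TVW = 50°  [same arc TW]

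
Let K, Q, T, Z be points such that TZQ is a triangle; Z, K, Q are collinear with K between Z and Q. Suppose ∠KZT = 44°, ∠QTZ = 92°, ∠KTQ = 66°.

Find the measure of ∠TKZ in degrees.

1. ∠QZT = 44°  [K on ray ZQ]
2. ∠TQZ = 44°  [△TZQ]
3. ∠KQT = 44°  [K on ray QZ]
4. ∠QKT = 70°  [△TKQ]
5. ∠TKZ = 110°  [linear pair at K on ZQ]

∠TKZ = 110°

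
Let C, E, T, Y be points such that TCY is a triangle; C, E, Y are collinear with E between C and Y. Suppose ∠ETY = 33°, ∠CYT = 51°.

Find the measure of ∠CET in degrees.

∠CET = 84°

1. ∠EYT = 51°  [E on ray YC]
2. ∠TEY = 96°  [△TEY]
3. ∠CET = 84°  [linear pair at E on CY]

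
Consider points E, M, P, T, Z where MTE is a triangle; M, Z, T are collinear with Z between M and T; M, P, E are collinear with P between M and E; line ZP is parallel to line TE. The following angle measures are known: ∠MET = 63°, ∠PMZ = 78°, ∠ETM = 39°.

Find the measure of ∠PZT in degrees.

1. ∠MPZ = 63°  [ZP∥TE, corresponding at P]
2. ∠MZP = 39°  [△MZP]
3. ∠PZT = 141°  [linear pair at Z on MT]

∠PZT = 141°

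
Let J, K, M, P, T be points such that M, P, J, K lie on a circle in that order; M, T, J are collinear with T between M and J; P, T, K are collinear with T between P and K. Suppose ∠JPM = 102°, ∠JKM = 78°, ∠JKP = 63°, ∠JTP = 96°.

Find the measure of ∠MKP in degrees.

∠MKP = 15°

1. ∠JMP = 63°  [same arc PJ]
2. ∠MJP = 15°  [△MPJ]
3. ∠MKP = 15°  [same arc MP]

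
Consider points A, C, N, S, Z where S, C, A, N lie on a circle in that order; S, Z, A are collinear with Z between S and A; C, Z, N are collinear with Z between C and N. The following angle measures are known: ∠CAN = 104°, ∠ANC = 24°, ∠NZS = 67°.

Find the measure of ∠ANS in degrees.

∠ANS = 85°

1. ∠ACN = 52°  [△CAN]
2. ∠AZN = 113°  [linear pair at Z on SA]
3. ∠ASN = 52°  [same arc AN]
4. ∠NAS = 43°  [△AZN]
5. ∠ANS = 85°  [△SAN]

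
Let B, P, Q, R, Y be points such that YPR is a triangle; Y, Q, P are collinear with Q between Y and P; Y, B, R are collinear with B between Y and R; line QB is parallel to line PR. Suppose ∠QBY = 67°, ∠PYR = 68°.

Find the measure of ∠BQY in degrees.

∠BQY = 45°

1. ∠PRY = 67°  [QB∥PR, corresponding at B]
2. ∠RPY = 45°  [△YPR]
3. ∠BQY = 45°  [QB∥PR, corresponding at Q]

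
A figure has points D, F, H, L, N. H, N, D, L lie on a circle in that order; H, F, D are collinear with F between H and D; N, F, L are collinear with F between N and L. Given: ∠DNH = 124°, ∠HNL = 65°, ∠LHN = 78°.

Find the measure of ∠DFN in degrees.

∠DFN = 84°

1. ∠DLH = 56°  [cyclic HNDL, opposite ∠N+∠L]
2. ∠HDL = 65°  [same arc HL]
3. ∠HLN = 37°  [△HNL]
4. ∠DHL = 59°  [△HDL]
5. ∠HDN = 37°  [same arc HN]
6. ∠DNL = 59°  [same arc DL]
7. ∠DFN = 84°  [△NFD]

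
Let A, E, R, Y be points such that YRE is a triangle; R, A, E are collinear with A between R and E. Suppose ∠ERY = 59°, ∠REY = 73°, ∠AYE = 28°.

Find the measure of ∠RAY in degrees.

∠RAY = 101°

1. ∠AEY = 73°  [A on ray ER]
2. ∠EAY = 79°  [△YAE]
3. ∠RAY = 101°  [linear pair at A on RE]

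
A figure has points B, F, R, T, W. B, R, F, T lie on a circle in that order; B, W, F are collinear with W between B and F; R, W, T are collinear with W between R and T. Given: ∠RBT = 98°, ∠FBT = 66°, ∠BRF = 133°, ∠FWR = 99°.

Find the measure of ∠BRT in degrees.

∠BRT = 67°

1. ∠BTF = 47°  [cyclic BRFT, opposite ∠R+∠T]
2. ∠BFT = 67°  [△BFT]
3. ∠BRT = 67°  [same arc BT]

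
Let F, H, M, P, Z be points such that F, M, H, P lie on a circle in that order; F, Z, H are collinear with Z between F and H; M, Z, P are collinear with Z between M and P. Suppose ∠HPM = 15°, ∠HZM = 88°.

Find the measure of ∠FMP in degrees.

1. ∠HFM = 15°  [same arc MH]
2. ∠FZM = 92°  [linear pair at Z on FH]
3. ∠FMP = 73°  [△FZM]

∠FMP = 73°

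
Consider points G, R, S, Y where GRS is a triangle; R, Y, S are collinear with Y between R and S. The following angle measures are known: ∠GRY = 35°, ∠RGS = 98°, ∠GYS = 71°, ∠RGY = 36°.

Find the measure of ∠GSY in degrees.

1. ∠GRS = 35°  [Y on ray RS]
2. ∠GSR = 47°  [△GRS]
3. ∠GSY = 47°  [Y on ray SR]

∠GSY = 47°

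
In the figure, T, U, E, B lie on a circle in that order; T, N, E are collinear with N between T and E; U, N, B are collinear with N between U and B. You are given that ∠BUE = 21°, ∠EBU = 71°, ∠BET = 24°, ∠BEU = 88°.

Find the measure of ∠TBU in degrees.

1. ∠BUT = 24°  [same arc TB]
2. ∠BTU = 92°  [cyclic TUEB, opposite ∠T+∠E]
3. ∠TBU = 64°  [△TUB]

∠TBU = 64°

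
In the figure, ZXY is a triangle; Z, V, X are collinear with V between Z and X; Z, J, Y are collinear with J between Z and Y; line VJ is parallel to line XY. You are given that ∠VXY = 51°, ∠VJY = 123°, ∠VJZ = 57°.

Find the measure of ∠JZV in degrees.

∠JZV = 72°

1. ∠YXZ = 51°  [V on ray XZ]
2. ∠XYZ = 57°  [VJ∥XY, corresponding at J]
3. ∠XZY = 72°  [△ZXY]
4. ∠JZV = 72°  [V on ZX, J on ZY]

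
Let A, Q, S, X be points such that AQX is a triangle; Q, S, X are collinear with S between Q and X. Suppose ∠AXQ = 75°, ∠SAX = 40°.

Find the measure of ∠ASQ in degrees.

1. ∠AXS = 75°  [S on ray XQ]
2. ∠ASX = 65°  [△ASX]
3. ∠ASQ = 115°  [linear pair at S on QX]

∠ASQ = 115°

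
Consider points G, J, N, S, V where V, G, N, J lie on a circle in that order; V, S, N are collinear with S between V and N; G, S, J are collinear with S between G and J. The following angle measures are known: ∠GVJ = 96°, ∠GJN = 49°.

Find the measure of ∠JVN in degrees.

1. ∠GNJ = 84°  [cyclic VGNJ, opposite ∠V+∠N]
2. ∠JGN = 47°  [△GNJ]
3. ∠JVN = 47°  [same arc NJ]

∠JVN = 47°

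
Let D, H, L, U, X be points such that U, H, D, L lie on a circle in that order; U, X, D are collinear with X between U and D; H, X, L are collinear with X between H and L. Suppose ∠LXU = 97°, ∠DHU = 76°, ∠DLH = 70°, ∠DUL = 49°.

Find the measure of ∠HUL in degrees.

∠HUL = 119°

1. ∠DXH = 97°  [vertical angles at X]
2. ∠HLU = 34°  [△UXL]
3. ∠DUH = 70°  [same arc HD]
4. ∠HXU = 83°  [linear pair at X on UD]
5. ∠LHU = 27°  [△UXH]
6. ∠HUL = 119°  [△UHL]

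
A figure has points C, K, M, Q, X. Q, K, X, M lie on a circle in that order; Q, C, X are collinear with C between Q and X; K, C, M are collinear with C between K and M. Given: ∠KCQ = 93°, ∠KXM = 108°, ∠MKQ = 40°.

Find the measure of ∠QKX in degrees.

∠QKX = 65°

1. ∠KQX = 47°  [△QCK]
2. ∠KQM = 72°  [cyclic QKXM, opposite ∠Q+∠X]
3. ∠KMQ = 68°  [△QKM]
4. ∠KXQ = 68°  [same arc QK]
5. ∠QKX = 65°  [△QKX]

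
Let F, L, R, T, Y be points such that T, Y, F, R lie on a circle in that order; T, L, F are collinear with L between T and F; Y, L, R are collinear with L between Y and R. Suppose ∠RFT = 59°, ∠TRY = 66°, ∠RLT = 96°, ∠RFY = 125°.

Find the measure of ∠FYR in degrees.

1. ∠TFY = 66°  [same arc TY]
2. ∠FLY = 96°  [vertical angles at L]
3. ∠FYR = 18°  [△YLF]

∠FYR = 18°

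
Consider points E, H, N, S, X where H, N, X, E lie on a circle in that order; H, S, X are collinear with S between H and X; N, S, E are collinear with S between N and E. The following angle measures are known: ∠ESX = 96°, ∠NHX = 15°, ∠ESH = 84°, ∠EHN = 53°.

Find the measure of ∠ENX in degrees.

1. ∠NEX = 15°  [same arc NX]
2. ∠EXN = 127°  [cyclic HNXE, opposite ∠H+∠X]
3. ∠ENX = 38°  [△NXE]

∠ENX = 38°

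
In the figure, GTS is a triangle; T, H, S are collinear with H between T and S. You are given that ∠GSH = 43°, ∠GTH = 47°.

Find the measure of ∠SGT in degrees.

1. ∠GST = 43°  [H on ray ST]
2. ∠GTS = 47°  [H on ray TS]
3. ∠SGT = 90°  [△GTS]

∠SGT = 90°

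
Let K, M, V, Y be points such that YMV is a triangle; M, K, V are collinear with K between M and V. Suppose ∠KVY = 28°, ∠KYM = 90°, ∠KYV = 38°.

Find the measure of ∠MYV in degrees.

1. ∠VKY = 114°  [△YKV]
2. ∠MVY = 28°  [K on ray VM]
3. ∠MKY = 66°  [linear pair at K on MV]
4. ∠KMY = 24°  [△YMK]
5. ∠VMY = 24°  [K on ray MV]
6. ∠MYV = 128°  [△YMV]

∠MYV = 128°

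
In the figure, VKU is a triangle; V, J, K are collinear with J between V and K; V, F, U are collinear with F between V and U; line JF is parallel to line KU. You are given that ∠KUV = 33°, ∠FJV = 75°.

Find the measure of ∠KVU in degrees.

∠KVU = 72°

1. ∠JFV = 33°  [JF∥KU, corresponding at F]
2. ∠FVJ = 72°  [△VJF]
3. ∠KVU = 72°  [J on VK, F on VU]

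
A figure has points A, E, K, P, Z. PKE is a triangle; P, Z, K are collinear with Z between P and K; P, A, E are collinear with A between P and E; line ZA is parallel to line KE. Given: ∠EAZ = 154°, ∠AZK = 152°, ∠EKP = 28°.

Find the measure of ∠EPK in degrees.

1. ∠PAZ = 26°  [linear pair at A on PE]
2. ∠AZP = 28°  [linear pair at Z on PK]
3. ∠APZ = 126°  [△PZA]
4. ∠EPK = 126°  [Z on PK, A on PE]

∠EPK = 126°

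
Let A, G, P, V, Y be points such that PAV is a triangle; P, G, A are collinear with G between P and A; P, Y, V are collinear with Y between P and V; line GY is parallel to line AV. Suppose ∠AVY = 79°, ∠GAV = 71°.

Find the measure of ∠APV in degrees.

1. ∠AVP = 79°  [Y on ray VP]
2. ∠PAV = 71°  [G on ray AP]
3. ∠APV = 30°  [△PAV]

∠APV = 30°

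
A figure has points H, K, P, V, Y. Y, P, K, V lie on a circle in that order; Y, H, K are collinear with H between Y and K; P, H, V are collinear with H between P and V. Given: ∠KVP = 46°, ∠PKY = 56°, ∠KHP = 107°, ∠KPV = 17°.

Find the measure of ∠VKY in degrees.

∠VKY = 61°

1. ∠KYP = 46°  [same arc PK]
2. ∠KPY = 78°  [△YPK]
3. ∠KYV = 17°  [same arc KV]
4. ∠KVY = 102°  [cyclic YPKV, opposite ∠P+∠V]
5. ∠VKY = 61°  [△YKV]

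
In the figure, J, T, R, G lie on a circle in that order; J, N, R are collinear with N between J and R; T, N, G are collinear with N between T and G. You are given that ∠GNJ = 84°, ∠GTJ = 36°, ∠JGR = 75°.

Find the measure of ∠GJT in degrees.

∠GJT = 117°

1. ∠GRJ = 36°  [same arc JG]
2. ∠GJR = 69°  [△JRG]
3. ∠JGT = 27°  [△JNG]
4. ∠GJT = 117°  [△JTG]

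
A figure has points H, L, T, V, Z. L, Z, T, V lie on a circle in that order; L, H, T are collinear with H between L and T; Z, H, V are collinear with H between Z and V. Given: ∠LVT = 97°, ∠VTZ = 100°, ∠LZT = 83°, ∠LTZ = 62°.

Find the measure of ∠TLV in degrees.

1. ∠VLZ = 80°  [cyclic LZTV, opposite ∠L+∠T]
2. ∠LVZ = 62°  [same arc LZ]
3. ∠LZV = 38°  [△LZV]
4. ∠LTV = 38°  [same arc LV]
5. ∠TLV = 45°  [△LTV]

∠TLV = 45°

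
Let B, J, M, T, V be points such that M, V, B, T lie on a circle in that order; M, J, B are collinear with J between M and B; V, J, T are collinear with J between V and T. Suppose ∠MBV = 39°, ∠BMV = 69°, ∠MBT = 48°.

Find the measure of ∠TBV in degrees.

1. ∠MTV = 39°  [same arc MV]
2. ∠MVT = 48°  [same arc MT]
3. ∠TMV = 93°  [△MVT]
4. ∠TBV = 87°  [cyclic MVBT, opposite ∠M+∠B]

∠TBV = 87°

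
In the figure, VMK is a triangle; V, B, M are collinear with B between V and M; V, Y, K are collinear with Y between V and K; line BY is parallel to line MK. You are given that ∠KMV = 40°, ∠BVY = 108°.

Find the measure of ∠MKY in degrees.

1. ∠VBY = 40°  [BY∥MK, corresponding at B]
2. ∠BYV = 32°  [△VBY]
3. ∠BYK = 148°  [linear pair at Y on VK]
4. ∠MKY = 32°  [BY∥MK, co-interior at K–Y]

∠MKY = 32°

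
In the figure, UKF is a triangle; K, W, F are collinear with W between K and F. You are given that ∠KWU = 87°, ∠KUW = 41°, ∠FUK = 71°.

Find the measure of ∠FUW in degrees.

1. ∠UKW = 52°  [△UKW]
2. ∠FWU = 93°  [linear pair at W on KF]
3. ∠FKU = 52°  [W on ray KF]
4. ∠KFU = 57°  [△UKF]
5. ∠UFW = 57°  [W on ray FK]
6. ∠FUW = 30°  [△UWF]

∠FUW = 30°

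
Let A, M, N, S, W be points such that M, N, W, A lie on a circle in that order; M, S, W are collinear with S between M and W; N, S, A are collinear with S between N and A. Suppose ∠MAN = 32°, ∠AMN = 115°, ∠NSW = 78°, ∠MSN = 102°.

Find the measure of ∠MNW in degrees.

∠MNW = 103°

1. ∠MWN = 32°  [same arc MN]
2. ∠ANM = 33°  [△MNA]
3. ∠NMW = 45°  [△MSN]
4. ∠MNW = 103°  [△MNW]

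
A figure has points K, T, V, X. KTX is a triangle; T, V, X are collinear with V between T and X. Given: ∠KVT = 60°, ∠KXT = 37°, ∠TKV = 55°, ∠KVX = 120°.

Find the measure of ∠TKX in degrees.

1. ∠KTV = 65°  [△KTV]
2. ∠KTX = 65°  [V on ray TX]
3. ∠TKX = 78°  [△KTX]

∠TKX = 78°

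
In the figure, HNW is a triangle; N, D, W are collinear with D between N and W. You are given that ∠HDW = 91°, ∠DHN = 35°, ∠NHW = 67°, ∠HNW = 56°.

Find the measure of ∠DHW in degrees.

1. ∠HWN = 57°  [△HNW]
2. ∠DWH = 57°  [D on ray WN]
3. ∠DHW = 32°  [△HDW]

∠DHW = 32°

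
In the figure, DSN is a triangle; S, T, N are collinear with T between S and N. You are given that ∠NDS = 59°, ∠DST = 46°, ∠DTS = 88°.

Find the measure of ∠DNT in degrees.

1. ∠DSN = 46°  [T on ray SN]
2. ∠DNS = 75°  [△DSN]
3. ∠DNT = 75°  [T on ray NS]

∠DNT = 75°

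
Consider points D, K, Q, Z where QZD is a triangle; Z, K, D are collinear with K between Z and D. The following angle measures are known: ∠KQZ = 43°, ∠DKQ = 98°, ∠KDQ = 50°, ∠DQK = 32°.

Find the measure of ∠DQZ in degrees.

∠DQZ = 75°

1. ∠QKZ = 82°  [linear pair at K on ZD]
2. ∠QDZ = 50°  [K on ray DZ]
3. ∠KZQ = 55°  [△QZK]
4. ∠DZQ = 55°  [K on ray ZD]
5. ∠DQZ = 75°  [△QZD]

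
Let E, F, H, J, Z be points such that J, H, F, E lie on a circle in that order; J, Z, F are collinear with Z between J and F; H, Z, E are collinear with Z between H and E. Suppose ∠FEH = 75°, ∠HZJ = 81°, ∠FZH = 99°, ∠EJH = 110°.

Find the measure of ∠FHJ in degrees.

∠FHJ = 59°

1. ∠FJH = 75°  [same arc HF]
2. ∠EHJ = 24°  [△JZH]
3. ∠HEJ = 46°  [△JHE]
4. ∠HFJ = 46°  [same arc JH]
5. ∠FHJ = 59°  [△JHF]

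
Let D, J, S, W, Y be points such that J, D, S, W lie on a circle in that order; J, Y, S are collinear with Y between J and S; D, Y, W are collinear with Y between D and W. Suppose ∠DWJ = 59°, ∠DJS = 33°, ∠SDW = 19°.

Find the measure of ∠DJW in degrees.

∠DJW = 52°

1. ∠DWS = 33°  [same arc DS]
2. ∠DSW = 128°  [△DSW]
3. ∠DJW = 52°  [cyclic JDSW, opposite ∠J+∠S]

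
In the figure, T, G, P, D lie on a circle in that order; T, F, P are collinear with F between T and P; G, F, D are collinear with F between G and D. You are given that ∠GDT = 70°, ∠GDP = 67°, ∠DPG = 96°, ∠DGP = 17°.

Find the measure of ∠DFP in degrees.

1. ∠DTP = 17°  [same arc PD]
2. ∠DFT = 93°  [△TFD]
3. ∠DFP = 87°  [linear pair at F on TP]

∠DFP = 87°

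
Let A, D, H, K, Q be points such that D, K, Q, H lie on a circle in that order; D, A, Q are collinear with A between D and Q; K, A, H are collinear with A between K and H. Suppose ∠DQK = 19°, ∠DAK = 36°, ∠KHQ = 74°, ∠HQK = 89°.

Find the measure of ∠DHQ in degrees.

∠DHQ = 93°

1. ∠HAQ = 36°  [vertical angles at A]
2. ∠HKQ = 17°  [△KQH]
3. ∠DQH = 70°  [△QAH]
4. ∠HDQ = 17°  [same arc QH]
5. ∠DHQ = 93°  [△DQH]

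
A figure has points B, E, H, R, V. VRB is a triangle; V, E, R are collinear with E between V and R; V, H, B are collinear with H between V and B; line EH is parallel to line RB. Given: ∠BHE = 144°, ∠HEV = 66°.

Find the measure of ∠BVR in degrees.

1. ∠EHV = 36°  [linear pair at H on VB]
2. ∠EVH = 78°  [△VEH]
3. ∠BVR = 78°  [E on VR, H on VB]

∠BVR = 78°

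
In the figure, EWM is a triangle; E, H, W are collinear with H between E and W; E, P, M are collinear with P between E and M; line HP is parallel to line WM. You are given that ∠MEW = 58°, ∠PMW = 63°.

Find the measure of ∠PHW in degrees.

1. ∠EMW = 63°  [P on ray ME]
2. ∠EWM = 59°  [△EWM]
3. ∠EHP = 59°  [HP∥WM, corresponding at H]
4. ∠PHW = 121°  [linear pair at H on EW]

∠PHW = 121°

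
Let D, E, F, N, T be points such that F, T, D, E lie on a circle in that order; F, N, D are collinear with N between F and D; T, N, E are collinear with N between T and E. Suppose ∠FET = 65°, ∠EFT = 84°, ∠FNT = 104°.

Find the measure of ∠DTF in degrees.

1. ∠FDT = 65°  [same arc FT]
2. ∠ETF = 31°  [△FTE]
3. ∠DFT = 45°  [△FNT]
4. ∠DTF = 70°  [△FTD]

∠DTF = 70°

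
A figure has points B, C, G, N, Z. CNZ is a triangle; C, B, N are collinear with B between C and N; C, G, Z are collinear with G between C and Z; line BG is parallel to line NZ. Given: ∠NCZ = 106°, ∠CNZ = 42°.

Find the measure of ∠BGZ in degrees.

1. ∠CZN = 32°  [△CNZ]
2. ∠BGC = 32°  [BG∥NZ, corresponding at G]
3. ∠BGZ = 148°  [linear pair at G on CZ]

∠BGZ = 148°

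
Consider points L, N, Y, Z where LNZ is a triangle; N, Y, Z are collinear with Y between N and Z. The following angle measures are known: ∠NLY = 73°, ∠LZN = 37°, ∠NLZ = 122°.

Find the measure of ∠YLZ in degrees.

∠YLZ = 49°

1. ∠LNZ = 21°  [△LNZ]
2. ∠LZY = 37°  [Y on ray ZN]
3. ∠LNY = 21°  [Y on ray NZ]
4. ∠LYN = 86°  [△LNY]
5. ∠LYZ = 94°  [linear pair at Y on NZ]
6. ∠YLZ = 49°  [△LYZ]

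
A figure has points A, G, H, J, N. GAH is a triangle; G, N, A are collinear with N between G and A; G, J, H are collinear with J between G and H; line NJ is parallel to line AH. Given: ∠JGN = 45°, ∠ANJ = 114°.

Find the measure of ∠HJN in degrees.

∠HJN = 111°

1. ∠GNJ = 66°  [linear pair at N on GA]
2. ∠GJN = 69°  [△GNJ]
3. ∠HJN = 111°  [linear pair at J on GH]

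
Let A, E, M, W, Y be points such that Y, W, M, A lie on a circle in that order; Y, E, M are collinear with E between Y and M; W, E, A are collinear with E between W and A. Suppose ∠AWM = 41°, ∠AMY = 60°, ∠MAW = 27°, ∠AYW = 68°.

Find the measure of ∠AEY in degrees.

1. ∠AYM = 41°  [same arc MA]
2. ∠AWY = 60°  [same arc YA]
3. ∠WAY = 52°  [△YWA]
4. ∠AEY = 87°  [△YEA]

∠AEY = 87°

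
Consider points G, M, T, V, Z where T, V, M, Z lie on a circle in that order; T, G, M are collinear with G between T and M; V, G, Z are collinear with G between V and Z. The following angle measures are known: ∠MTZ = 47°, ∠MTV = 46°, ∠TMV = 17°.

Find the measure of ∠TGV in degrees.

1. ∠MVZ = 47°  [same arc MZ]
2. ∠MGV = 116°  [△VGM]
3. ∠TGV = 64°  [linear pair at G on TM]

∠TGV = 64°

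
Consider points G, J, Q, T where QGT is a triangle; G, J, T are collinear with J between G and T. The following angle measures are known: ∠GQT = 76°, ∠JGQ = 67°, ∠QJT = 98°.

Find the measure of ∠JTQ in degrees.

1. ∠QGT = 67°  [J on ray GT]
2. ∠GTQ = 37°  [△QGT]
3. ∠JTQ = 37°  [J on ray TG]

∠JTQ = 37°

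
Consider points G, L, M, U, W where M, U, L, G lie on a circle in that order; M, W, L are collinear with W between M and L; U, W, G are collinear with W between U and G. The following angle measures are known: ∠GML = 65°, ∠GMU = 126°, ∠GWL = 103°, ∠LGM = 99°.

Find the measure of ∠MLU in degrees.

1. ∠GLM = 16°  [△MLG]
2. ∠MWU = 103°  [vertical angles at W]
3. ∠LUM = 81°  [cyclic MULG, opposite ∠U+∠G]
4. ∠GUM = 16°  [same arc MG]
5. ∠LMU = 61°  [△MWU]
6. ∠MLU = 38°  [△MUL]

∠MLU = 38°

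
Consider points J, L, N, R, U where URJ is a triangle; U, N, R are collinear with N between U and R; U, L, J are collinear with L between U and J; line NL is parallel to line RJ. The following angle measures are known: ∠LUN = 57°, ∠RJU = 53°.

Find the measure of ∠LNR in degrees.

1. ∠JUR = 57°  [N on UR, L on UJ]
2. ∠JRU = 70°  [△URJ]
3. ∠LNU = 70°  [NL∥RJ, corresponding at N]
4. ∠LNR = 110°  [linear pair at N on UR]

∠LNR = 110°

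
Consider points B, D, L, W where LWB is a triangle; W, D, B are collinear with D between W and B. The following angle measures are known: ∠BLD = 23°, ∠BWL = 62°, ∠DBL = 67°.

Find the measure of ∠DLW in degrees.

∠DLW = 28°

1. ∠BDL = 90°  [△LDB]
2. ∠DWL = 62°  [D on ray WB]
3. ∠LDW = 90°  [linear pair at D on WB]
4. ∠DLW = 28°  [△LWD]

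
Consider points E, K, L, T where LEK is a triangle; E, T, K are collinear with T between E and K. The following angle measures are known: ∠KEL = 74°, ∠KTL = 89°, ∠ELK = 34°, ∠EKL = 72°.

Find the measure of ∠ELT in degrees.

∠ELT = 15°

1. ∠LET = 74°  [T on ray EK]
2. ∠ETL = 91°  [linear pair at T on EK]
3. ∠ELT = 15°  [△LET]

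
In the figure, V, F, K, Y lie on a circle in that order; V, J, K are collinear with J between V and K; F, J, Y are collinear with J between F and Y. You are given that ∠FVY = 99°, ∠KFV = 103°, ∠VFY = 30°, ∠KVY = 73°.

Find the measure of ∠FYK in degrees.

1. ∠FKY = 81°  [cyclic VFKY, opposite ∠V+∠K]
2. ∠KFY = 73°  [same arc KY]
3. ∠FYK = 26°  [△FKY]

∠FYK = 26°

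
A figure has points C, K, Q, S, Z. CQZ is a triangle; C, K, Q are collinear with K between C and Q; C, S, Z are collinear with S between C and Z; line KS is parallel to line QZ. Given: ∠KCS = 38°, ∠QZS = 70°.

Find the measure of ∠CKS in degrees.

1. ∠QCZ = 38°  [K on CQ, S on CZ]
2. ∠CZQ = 70°  [S on ray ZC]
3. ∠CQZ = 72°  [△CQZ]
4. ∠CKS = 72°  [KS∥QZ, corresponding at K]

∠CKS = 72°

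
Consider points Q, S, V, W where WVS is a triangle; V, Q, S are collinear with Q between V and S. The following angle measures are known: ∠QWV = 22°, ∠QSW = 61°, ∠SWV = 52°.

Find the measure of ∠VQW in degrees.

∠VQW = 91°

1. ∠VSW = 61°  [Q on ray SV]
2. ∠SVW = 67°  [△WVS]
3. ∠QVW = 67°  [Q on ray VS]
4. ∠VQW = 91°  [△WVQ]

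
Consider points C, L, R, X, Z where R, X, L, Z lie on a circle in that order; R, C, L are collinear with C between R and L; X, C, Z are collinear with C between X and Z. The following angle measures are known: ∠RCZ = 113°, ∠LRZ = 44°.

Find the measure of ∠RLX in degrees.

1. ∠LCX = 113°  [vertical angles at C]
2. ∠LXZ = 44°  [same arc LZ]
3. ∠RLX = 23°  [△XCL]

∠RLX = 23°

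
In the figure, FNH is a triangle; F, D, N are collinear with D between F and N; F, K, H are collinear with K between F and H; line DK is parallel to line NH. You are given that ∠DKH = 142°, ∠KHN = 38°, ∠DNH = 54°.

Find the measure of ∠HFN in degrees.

∠HFN = 88°

1. ∠FHN = 38°  [K on ray HF]
2. ∠FNH = 54°  [D on ray NF]
3. ∠HFN = 88°  [△FNH]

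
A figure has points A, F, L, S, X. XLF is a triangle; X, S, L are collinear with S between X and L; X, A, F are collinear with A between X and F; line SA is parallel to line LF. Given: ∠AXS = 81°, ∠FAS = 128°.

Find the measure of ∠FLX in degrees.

1. ∠SAX = 52°  [linear pair at A on XF]
2. ∠ASX = 47°  [△XSA]
3. ∠FLX = 47°  [SA∥LF, corresponding at S]

∠FLX = 47°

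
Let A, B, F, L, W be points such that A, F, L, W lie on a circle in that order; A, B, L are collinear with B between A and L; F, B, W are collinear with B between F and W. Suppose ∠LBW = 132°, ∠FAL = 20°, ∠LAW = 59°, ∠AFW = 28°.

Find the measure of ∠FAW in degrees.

∠FAW = 79°

1. ∠ABW = 48°  [linear pair at B on AL]
2. ∠AWF = 73°  [△ABW]
3. ∠FAW = 79°  [△AFW]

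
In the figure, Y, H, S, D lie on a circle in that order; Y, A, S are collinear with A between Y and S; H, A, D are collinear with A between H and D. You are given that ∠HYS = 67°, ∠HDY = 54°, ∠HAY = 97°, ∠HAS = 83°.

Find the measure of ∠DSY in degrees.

1. ∠HDS = 67°  [same arc HS]
2. ∠DAS = 97°  [vertical angles at A]
3. ∠DSY = 16°  [△SAD]

∠DSY = 16°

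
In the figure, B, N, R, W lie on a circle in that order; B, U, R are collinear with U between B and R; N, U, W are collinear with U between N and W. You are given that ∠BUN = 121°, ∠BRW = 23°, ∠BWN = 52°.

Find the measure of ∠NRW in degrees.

∠NRW = 75°

1. ∠RUW = 121°  [vertical angles at U]
2. ∠NUR = 59°  [linear pair at U on BR]
3. ∠NWR = 36°  [△RUW]
4. ∠BRN = 52°  [same arc BN]
5. ∠RNW = 69°  [△NUR]
6. ∠NRW = 75°  [△NRW]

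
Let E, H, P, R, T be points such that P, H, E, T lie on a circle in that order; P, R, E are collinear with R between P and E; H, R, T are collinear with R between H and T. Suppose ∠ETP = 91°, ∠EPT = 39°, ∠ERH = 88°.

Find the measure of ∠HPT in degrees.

∠HPT = 77°

1. ∠PET = 50°  [△PET]
2. ∠PRT = 88°  [vertical angles at R]
3. ∠PHT = 50°  [same arc PT]
4. ∠HTP = 53°  [△PRT]
5. ∠HPT = 77°  [△PHT]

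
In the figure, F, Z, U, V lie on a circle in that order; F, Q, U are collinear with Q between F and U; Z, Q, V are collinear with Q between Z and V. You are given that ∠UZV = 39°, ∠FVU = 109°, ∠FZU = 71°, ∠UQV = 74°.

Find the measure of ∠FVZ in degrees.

∠FVZ = 35°

1. ∠UFV = 39°  [same arc UV]
2. ∠FQV = 106°  [linear pair at Q on FU]
3. ∠FVZ = 35°  [△FQV]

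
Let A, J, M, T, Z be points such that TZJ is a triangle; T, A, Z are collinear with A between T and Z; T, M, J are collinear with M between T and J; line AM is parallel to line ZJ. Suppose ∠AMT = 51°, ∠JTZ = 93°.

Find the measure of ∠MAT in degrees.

1. ∠TJZ = 51°  [AM∥ZJ, corresponding at M]
2. ∠JZT = 36°  [△TZJ]
3. ∠MAT = 36°  [AM∥ZJ, corresponding at A]

∠MAT = 36°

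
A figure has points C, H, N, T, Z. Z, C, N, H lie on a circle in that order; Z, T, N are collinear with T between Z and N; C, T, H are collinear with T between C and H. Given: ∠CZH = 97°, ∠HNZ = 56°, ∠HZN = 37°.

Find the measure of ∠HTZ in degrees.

∠HTZ = 116°

1. ∠HCZ = 56°  [same arc ZH]
2. ∠CHZ = 27°  [△ZCH]
3. ∠HTZ = 116°  [△ZTH]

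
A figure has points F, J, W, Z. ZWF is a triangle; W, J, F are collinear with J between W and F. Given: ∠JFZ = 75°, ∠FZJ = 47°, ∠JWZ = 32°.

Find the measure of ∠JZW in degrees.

1. ∠FJZ = 58°  [△ZJF]
2. ∠WJZ = 122°  [linear pair at J on WF]
3. ∠JZW = 26°  [△ZWJ]

∠JZW = 26°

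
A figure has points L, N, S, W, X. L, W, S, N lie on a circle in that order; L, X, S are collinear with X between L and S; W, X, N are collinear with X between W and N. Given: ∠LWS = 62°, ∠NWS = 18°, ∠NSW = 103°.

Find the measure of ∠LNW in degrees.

∠LNW = 59°

1. ∠LNS = 118°  [cyclic LWSN, opposite ∠W+∠N]
2. ∠NLS = 18°  [same arc SN]
3. ∠NLW = 77°  [cyclic LWSN, opposite ∠L+∠S]
4. ∠LSN = 44°  [△LSN]
5. ∠LWN = 44°  [same arc LN]
6. ∠LNW = 59°  [△LWN]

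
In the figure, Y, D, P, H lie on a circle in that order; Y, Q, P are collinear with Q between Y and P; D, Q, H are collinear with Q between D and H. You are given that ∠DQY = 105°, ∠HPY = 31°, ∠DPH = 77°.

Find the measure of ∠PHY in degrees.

1. ∠HQP = 105°  [vertical angles at Q]
2. ∠DHP = 44°  [△PQH]
3. ∠HDP = 59°  [△DPH]
4. ∠HYP = 59°  [same arc PH]
5. ∠PHY = 90°  [△YPH]

∠PHY = 90°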